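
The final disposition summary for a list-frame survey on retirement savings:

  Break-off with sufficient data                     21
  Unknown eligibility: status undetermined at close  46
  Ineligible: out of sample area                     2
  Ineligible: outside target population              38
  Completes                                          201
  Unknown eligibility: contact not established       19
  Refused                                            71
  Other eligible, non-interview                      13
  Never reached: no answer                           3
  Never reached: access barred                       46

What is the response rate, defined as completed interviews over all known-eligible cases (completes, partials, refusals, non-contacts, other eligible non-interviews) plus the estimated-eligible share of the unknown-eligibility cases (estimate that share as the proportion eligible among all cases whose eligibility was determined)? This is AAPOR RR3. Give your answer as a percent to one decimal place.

Never reached = 3 + 46 = 49
Unknown if eligible = 19 + 46 = 65
Screened out, ineligible = 38 + 2 = 40
Num = 201
Known eligible = 201 + 21 + 71 + 49 + 13 = 355
e = 355 / (355 + 40) = 355 / 395 = 0.8987
Estimated eligible among unknowns = 0.8987 × 65 = 58.42
Denom = 355 + 58.42 = 413.42
RR3 = 201 / 413.42 = 0.4862

48.6%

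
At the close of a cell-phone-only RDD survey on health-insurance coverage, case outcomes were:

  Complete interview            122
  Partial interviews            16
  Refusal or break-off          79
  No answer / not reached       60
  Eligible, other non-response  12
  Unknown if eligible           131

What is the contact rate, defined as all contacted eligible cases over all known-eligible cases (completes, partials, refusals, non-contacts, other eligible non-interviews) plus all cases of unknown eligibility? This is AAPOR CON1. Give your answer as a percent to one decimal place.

Top = 122 + 16 + 79 + 12 = 229
Denominator = 122 + 16 + 79 + 60 + 12 + 131 = 420
CON1 = 229 / 420 = 0.5452

54.5%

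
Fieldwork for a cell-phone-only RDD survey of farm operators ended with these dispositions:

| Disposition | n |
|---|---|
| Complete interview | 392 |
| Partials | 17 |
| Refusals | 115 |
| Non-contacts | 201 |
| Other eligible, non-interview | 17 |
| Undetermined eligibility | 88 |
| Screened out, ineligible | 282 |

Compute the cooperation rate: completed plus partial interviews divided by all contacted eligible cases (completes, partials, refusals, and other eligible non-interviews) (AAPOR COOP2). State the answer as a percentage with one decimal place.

75.6%

Top → 392 + 17 = 409
Base → 392 + 17 + 115 + 17 = 541
COOP2 = 409 / 541 = 0.7560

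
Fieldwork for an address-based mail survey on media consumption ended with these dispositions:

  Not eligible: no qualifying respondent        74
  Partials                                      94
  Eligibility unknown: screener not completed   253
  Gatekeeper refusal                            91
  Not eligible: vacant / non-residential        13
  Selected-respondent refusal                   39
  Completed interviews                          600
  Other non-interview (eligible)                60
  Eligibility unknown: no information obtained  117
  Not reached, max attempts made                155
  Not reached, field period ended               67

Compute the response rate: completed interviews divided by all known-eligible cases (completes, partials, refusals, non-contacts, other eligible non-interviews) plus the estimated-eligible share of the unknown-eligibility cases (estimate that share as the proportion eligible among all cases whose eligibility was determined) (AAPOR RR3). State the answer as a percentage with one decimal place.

Refusals = 91 + 39 = 130
Non-contacts = 67 + 155 = 222
Eligibility not determined = 253 + 117 = 370
Screened out, ineligible = 74 + 13 = 87
Top: 600
Determined eligible: 600 + 94 + 130 + 222 + 60 = 1106
e = 1106 / (1106 + 87) = 1106 / 1193 = 0.9271
e × U: 0.9271 × 370 = 343.03
Denom: 1106 + 343.03 = 1449.03
RR3 = 600 / 1449.03 = 0.4141

41.4%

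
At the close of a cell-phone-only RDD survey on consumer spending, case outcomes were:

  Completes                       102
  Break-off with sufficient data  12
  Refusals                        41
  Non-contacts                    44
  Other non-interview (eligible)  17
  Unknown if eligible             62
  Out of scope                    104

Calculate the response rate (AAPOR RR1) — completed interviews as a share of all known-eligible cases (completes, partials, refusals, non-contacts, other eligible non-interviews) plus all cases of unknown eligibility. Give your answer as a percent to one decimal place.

Numerator → 102
Denominator → 102 + 12 + 41 + 44 + 17 + 62 = 278
RR1 = 102 / 278 = 0.3669

36.7%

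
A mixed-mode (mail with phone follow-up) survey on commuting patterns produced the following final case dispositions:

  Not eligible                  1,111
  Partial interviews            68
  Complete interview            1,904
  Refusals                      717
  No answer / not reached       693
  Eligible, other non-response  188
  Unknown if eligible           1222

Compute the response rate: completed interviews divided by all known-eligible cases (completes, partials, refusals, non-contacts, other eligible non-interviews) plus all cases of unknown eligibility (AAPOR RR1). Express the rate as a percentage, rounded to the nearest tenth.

Top → 1904
Denominator → 1904 + 68 + 717 + 693 + 188 + 1222 = 4792
RR1 = 1904 / 4792 = 0.3973

39.7%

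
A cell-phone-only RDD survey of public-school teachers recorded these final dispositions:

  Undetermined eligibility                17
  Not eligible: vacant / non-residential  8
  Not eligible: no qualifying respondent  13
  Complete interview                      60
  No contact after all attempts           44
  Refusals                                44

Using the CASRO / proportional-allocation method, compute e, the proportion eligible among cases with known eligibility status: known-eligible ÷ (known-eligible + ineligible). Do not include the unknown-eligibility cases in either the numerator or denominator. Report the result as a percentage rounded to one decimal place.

Out of scope = 13 + 8 = 21
Known eligible → 60 + 44 + 44 = 148
e = 148 / (148 + 21) = 148 / 169 = 0.8757

87.6%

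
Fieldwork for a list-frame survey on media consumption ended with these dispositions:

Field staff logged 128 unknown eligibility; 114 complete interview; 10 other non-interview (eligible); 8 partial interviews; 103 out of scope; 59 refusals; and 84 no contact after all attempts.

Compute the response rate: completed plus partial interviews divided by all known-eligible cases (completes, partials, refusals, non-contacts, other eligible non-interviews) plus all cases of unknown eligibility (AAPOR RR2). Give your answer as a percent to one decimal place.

Num = 114 + 8 = 122
Denom = 114 + 8 + 59 + 84 + 10 + 128 = 403
RR2 = 122 / 403 = 0.3027

30.3%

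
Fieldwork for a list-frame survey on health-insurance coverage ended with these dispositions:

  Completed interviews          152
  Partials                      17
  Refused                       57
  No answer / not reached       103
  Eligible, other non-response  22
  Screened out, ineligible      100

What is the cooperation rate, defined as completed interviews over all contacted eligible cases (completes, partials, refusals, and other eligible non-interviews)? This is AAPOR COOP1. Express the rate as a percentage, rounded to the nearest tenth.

61.3%

Num: 152
Denominator: 152 + 17 + 57 + 22 = 248
COOP1 = 152 / 248 = 0.6129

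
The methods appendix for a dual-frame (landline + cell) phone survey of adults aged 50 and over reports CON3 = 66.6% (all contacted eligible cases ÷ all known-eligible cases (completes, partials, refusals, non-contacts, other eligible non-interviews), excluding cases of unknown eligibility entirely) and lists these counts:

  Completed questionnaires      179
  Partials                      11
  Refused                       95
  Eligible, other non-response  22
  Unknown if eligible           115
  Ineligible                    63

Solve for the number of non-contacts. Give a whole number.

Numerator: 179 + 11 + 95 + 22 = 307
CON3 = 307 / D = 0.666
D = 307 / 0.666 = 461.0
Other denominator terms total 307
non-contacts = 461.0 − 307 ≈ 154

154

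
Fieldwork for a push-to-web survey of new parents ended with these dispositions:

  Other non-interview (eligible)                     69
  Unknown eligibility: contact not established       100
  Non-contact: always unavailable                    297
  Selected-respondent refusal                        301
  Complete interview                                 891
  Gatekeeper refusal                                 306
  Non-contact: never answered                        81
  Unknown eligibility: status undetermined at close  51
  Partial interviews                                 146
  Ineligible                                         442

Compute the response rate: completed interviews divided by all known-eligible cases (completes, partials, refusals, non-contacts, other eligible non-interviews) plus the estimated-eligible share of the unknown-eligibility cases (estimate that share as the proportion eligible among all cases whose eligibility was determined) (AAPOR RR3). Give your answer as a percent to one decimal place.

Refusal or break-off = 306 + 301 = 607
No contact after all attempts = 81 + 297 = 378
Unknown eligibility = 100 + 51 = 151
Num: 891
Known eligible: 891 + 146 + 607 + 378 + 69 = 2091
e = 2091 / (2091 + 442) = 2091 / 2533 = 0.8255
e × U: 0.8255 × 151 = 124.65
Base: 2091 + 124.65 = 2215.65
RR3 = 891 / 2215.65 = 0.4021

40.2%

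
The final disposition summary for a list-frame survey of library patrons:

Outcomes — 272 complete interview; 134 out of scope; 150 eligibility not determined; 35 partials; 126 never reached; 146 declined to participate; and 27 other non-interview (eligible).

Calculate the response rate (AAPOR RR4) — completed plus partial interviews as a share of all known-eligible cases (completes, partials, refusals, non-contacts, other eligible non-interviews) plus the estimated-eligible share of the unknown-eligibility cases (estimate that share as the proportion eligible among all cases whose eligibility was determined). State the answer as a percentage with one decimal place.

42.1%

Numerator → 272 + 35 = 307
Eligible (known) → 272 + 35 + 146 + 126 + 27 = 606
e = 606 / (606 + 134) = 606 / 740 = 0.8189
Estimated eligible among unknowns → 0.8189 × 150 = 122.83
Denom → 606 + 122.83 = 728.83
RR4 = 307 / 728.83 = 0.4212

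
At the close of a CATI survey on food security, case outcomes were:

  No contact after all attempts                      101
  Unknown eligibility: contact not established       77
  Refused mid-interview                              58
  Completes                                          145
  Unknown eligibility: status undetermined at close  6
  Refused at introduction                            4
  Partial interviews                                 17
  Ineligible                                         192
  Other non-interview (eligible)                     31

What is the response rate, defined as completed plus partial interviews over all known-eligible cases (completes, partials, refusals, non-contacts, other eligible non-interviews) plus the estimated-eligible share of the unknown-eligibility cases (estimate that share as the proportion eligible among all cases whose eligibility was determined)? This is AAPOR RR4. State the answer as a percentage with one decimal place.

39.5%

Declined to participate = 4 + 58 = 62
Unknown eligibility = 77 + 6 = 83
Top → 145 + 17 = 162
Eligible (known) → 145 + 17 + 62 + 101 + 31 = 356
e = 356 / (356 + 192) = 356 / 548 = 0.6496
Eligible share of unknowns → 0.6496 × 83 = 53.92
Denom → 356 + 53.92 = 409.92
RR4 = 162 / 409.92 = 0.3952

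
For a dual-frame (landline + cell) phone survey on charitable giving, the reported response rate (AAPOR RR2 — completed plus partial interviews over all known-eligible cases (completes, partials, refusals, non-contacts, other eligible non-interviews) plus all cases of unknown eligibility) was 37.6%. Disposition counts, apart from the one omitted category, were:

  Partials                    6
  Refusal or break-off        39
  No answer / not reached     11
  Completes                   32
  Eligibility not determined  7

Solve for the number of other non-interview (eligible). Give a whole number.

Numerator → 32 + 6 = 38
RR2 = 38 / D = 0.376
D = 38 / 0.376 = 101.1
Other denominator terms total 95
other non-interview (eligible) = 101.1 − 95 ≈ 6

6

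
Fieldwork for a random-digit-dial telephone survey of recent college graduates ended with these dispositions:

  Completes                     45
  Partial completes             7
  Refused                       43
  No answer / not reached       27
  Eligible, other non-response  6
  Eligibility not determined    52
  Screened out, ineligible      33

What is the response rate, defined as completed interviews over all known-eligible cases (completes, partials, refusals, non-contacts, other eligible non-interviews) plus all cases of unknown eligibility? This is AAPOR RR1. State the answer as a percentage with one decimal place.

25.0%

Numerator: 45
Denominator: 45 + 7 + 43 + 27 + 6 + 52 = 180
RR1 = 45 / 180 = 0.2500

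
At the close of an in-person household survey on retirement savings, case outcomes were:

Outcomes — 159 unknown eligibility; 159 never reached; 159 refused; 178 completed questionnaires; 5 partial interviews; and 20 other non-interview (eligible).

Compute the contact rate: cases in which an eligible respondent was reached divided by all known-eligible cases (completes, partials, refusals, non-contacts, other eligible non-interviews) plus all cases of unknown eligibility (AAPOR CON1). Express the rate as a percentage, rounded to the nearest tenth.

53.2%

Num = 178 + 5 + 159 + 20 = 362
Denominator = 178 + 5 + 159 + 159 + 20 + 159 = 680
CON1 = 362 / 680 = 0.5324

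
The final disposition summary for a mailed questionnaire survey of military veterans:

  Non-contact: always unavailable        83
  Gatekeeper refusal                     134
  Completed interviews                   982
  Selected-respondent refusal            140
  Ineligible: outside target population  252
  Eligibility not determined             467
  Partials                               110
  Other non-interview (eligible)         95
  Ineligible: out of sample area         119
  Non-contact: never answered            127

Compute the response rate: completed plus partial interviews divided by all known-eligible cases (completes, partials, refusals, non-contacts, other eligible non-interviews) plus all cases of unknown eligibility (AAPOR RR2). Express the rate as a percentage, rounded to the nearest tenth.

Refusal or break-off = 134 + 140 = 274
Non-contacts = 127 + 83 = 210
Screened out, ineligible = 252 + 119 = 371
Top: 982 + 110 = 1092
Base: 982 + 110 + 274 + 210 + 95 + 467 = 2138
RR2 = 1092 / 2138 = 0.5108

51.1%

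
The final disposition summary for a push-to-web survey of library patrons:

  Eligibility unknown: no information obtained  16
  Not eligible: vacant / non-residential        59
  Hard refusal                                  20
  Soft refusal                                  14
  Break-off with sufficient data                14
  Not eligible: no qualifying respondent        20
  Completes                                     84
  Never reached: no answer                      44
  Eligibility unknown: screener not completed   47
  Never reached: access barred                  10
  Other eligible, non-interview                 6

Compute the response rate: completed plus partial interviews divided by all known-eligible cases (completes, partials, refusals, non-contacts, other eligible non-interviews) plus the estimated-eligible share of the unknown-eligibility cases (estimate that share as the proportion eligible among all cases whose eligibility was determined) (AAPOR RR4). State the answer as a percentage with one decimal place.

Declined to participate = 20 + 14 = 34
No answer / not reached = 44 + 10 = 54
Unknown if eligible = 47 + 16 = 63
Not eligible = 20 + 59 = 79
Numerator: 84 + 14 = 98
Eligible (known): 84 + 14 + 34 + 54 + 6 = 192
e = 192 / (192 + 79) = 192 / 271 = 0.7085
Eligible share of unknowns: 0.7085 × 63 = 44.64
Denom: 192 + 44.64 = 236.64
RR4 = 98 / 236.64 = 0.4141

41.4%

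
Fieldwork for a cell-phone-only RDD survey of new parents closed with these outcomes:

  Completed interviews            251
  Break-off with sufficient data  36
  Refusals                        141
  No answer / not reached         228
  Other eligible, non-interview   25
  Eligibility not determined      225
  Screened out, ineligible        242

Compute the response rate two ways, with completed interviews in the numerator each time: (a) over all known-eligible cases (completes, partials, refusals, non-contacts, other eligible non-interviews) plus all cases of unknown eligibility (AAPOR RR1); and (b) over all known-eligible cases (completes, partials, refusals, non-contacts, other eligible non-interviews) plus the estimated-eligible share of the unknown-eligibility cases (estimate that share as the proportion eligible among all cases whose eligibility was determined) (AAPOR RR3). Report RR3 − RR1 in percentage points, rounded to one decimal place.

Top: 251
Denom: 251 + 36 + 141 + 228 + 25 + 225 = 906
RR1 = 251 / 906 = 0.2770
Determined eligible: 251 + 36 + 141 + 228 + 25 = 681
e = 681 / (681 + 242) = 681 / 923 = 0.7378
Eligible share of unknowns: 0.7378 × 225 = 166.00
Denom: 681 + 166.00 = 847.00
RR3 = 251 / 847.00 = 0.2963
Difference = 29.63 − 27.70 = 1.93 percentage points

1.9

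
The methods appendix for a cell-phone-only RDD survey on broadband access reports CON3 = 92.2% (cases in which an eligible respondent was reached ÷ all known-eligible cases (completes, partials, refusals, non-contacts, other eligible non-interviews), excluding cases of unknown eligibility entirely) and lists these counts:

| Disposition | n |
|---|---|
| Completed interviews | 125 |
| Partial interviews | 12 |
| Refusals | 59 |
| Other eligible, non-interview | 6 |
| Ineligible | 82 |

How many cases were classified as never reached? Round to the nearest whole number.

17

Top → 125 + 12 + 59 + 6 = 202
CON3 = 202 / D = 0.922
D = 202 / 0.922 = 219.1
Rest of base = 202
never reached = 219.1 − 202 ≈ 17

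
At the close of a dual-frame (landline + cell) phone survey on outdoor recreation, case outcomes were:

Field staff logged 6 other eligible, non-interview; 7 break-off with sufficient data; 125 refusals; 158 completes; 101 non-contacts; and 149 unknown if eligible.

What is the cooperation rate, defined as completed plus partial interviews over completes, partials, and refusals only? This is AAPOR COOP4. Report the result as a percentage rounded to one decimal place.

56.9%

Top = 158 + 7 = 165
Denom = 158 + 7 + 125 = 290
COOP4 = 165 / 290 = 0.5690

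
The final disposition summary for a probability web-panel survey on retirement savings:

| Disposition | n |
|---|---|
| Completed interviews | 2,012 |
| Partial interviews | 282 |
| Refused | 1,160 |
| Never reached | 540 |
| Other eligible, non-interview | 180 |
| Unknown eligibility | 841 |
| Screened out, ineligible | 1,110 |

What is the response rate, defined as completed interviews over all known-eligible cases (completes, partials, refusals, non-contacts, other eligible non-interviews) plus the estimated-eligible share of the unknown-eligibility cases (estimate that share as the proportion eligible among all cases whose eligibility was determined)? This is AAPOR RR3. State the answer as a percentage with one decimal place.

41.6%

Num = 2012
Known eligible = 2012 + 282 + 1160 + 540 + 180 = 4174
e = 4174 / (4174 + 1110) = 4174 / 5284 = 0.7899
Estimated eligible among unknowns = 0.7899 × 841 = 664.31
Base = 4174 + 664.31 = 4838.31
RR3 = 2012 / 4838.31 = 0.4158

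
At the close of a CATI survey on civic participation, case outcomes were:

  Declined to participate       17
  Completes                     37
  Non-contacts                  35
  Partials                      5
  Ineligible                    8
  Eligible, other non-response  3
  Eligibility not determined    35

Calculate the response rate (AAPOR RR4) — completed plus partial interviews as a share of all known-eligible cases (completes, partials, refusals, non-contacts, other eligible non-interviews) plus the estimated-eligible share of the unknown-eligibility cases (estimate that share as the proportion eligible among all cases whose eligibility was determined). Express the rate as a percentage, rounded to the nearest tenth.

Top → 37 + 5 = 42
Known eligible → 37 + 5 + 17 + 35 + 3 = 97
e = 97 / (97 + 8) = 97 / 105 = 0.9238
e × U → 0.9238 × 35 = 32.33
Base → 97 + 32.33 = 129.33
RR4 = 42 / 129.33 = 0.3248

32.5%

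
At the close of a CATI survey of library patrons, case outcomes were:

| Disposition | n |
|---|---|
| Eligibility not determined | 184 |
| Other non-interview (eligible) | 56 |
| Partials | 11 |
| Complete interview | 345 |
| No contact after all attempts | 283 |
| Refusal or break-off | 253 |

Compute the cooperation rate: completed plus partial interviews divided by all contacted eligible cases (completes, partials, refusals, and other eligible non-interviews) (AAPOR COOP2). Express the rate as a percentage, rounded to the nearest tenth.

Num = 345 + 11 = 356
Denominator = 345 + 11 + 253 + 56 = 665
COOP2 = 356 / 665 = 0.5353

53.5%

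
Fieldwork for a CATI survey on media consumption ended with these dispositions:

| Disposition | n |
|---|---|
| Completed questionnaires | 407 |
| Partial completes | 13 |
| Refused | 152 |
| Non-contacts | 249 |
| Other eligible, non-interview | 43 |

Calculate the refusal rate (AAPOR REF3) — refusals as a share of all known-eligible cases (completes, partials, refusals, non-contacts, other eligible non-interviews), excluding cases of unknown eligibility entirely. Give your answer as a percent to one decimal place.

Numerator = 152
Denom = 407 + 13 + 152 + 249 + 43 = 864
REF3 = 152 / 864 = 0.1759

17.6%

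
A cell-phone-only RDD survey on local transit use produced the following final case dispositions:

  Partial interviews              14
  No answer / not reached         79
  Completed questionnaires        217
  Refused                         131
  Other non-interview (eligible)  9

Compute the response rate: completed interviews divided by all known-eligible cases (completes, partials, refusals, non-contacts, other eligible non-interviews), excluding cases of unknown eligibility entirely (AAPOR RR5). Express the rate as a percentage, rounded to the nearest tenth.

Num → 217
Denominator → 217 + 14 + 131 + 79 + 9 = 450
RR5 = 217 / 450 = 0.4822

48.2%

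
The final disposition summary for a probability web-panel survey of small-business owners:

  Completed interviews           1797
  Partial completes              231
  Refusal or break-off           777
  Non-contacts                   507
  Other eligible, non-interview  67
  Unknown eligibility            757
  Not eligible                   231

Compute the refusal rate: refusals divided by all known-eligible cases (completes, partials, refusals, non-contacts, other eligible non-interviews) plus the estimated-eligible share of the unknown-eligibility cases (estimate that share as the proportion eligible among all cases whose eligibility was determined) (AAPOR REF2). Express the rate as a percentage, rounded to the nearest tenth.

19.0%

Numerator → 777
Eligible (known) → 1797 + 231 + 777 + 507 + 67 = 3379
e = 3379 / (3379 + 231) = 3379 / 3610 = 0.9360
Eligible share of unknowns → 0.9360 × 757 = 708.55
Base → 3379 + 708.55 = 4087.55
REF2 = 777 / 4087.55 = 0.1901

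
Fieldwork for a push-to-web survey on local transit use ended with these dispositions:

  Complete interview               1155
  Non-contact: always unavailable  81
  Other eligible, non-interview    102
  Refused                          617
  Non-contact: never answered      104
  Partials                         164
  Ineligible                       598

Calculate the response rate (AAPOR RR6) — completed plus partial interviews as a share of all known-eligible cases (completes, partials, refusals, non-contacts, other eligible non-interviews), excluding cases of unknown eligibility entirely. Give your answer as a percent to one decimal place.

Non-contacts = 104 + 81 = 185
Numerator = 1155 + 164 = 1319
Base = 1155 + 164 + 617 + 185 + 102 = 2223
RR6 = 1319 / 2223 = 0.5933

59.3%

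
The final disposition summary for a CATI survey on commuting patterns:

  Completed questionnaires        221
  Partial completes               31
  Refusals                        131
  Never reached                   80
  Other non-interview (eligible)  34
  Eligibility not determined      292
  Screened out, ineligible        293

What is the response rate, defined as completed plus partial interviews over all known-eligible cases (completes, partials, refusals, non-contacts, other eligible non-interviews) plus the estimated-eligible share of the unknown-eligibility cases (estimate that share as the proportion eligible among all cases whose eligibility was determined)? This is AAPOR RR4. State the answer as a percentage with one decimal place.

Numerator: 221 + 31 = 252
Eligible (known): 221 + 31 + 131 + 80 + 34 = 497
e = 497 / (497 + 293) = 497 / 790 = 0.6291
e × U: 0.6291 × 292 = 183.70
Denominator: 497 + 183.70 = 680.70
RR4 = 252 / 680.70 = 0.3702

37.0%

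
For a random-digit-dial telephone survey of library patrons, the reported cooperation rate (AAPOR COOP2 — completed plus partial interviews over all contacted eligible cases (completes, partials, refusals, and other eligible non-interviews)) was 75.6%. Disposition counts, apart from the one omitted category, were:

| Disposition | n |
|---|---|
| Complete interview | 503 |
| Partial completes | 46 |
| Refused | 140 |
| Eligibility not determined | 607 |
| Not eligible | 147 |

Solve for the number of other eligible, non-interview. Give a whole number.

37

Top = 503 + 46 = 549
COOP2 = 549 / D = 0.756
D = 549 / 0.756 = 726.2
Remaining denominator categories sum to 689
other eligible, non-interview = 726.2 − 689 ≈ 37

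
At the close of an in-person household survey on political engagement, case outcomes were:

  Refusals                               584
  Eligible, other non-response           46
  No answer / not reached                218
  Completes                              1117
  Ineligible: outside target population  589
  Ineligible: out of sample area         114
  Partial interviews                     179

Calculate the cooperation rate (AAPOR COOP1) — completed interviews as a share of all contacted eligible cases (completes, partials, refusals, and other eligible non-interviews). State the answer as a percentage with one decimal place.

Out of scope = 589 + 114 = 703
Top = 1117
Denom = 1117 + 179 + 584 + 46 = 1926
COOP1 = 1117 / 1926 = 0.5800

58.0%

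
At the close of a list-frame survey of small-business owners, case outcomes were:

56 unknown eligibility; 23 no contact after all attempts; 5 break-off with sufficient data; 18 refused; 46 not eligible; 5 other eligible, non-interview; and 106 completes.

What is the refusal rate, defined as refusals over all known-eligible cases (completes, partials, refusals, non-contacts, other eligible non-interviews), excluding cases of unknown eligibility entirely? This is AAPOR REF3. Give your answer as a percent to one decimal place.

Top: 18
Denom: 106 + 5 + 18 + 23 + 5 = 157
REF3 = 18 / 157 = 0.1146

11.5%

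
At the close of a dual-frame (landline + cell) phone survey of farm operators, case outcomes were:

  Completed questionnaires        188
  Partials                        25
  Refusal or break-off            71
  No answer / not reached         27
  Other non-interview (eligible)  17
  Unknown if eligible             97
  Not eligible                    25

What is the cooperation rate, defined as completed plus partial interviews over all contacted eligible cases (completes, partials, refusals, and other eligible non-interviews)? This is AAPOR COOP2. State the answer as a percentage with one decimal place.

Top → 188 + 25 = 213
Denom → 188 + 25 + 71 + 17 = 301
COOP2 = 213 / 301 = 0.7076

70.8%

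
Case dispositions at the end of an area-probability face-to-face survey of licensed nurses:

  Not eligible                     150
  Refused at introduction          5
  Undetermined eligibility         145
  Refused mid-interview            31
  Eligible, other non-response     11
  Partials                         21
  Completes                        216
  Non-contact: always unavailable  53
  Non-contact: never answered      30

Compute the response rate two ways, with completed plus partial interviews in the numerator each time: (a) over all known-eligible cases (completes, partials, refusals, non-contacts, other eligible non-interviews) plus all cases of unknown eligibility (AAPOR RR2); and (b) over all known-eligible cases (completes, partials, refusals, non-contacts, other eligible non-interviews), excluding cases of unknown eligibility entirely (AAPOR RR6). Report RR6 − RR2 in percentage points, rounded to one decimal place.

Refused = 5 + 31 = 36
No contact after all attempts = 30 + 53 = 83
Num → 216 + 21 = 237
Denominator → 216 + 21 + 36 + 83 + 11 + 145 = 512
RR2 = 237 / 512 = 0.4629
Denominator → 216 + 21 + 36 + 83 + 11 = 367
RR6 = 237 / 367 = 0.6458
Difference = 64.58 − 46.29 = 18.29 percentage points

18.3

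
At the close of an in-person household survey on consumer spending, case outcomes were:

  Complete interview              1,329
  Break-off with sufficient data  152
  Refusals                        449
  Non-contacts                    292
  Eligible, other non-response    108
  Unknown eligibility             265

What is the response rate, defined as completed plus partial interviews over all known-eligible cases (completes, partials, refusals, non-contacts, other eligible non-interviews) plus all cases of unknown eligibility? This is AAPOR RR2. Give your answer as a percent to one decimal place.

57.1%

Top = 1329 + 152 = 1481
Base = 1329 + 152 + 449 + 292 + 108 + 265 = 2595
RR2 = 1481 / 2595 = 0.5707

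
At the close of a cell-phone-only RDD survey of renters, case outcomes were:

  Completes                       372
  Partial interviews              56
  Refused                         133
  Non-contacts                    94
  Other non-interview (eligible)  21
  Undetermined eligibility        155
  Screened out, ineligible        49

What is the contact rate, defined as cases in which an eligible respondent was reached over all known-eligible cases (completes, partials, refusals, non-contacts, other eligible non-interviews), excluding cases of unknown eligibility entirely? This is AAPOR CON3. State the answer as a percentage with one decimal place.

86.1%

Top: 372 + 56 + 133 + 21 = 582
Denominator: 372 + 56 + 133 + 94 + 21 = 676
CON3 = 582 / 676 = 0.8609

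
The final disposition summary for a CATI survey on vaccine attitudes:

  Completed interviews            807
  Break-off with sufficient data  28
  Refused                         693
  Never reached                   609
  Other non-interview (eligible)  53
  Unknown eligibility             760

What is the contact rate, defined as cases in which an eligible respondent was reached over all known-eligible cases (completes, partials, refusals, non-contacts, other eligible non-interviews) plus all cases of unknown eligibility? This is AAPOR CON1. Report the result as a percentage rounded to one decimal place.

Numerator: 807 + 28 + 693 + 53 = 1581
Base: 807 + 28 + 693 + 609 + 53 + 760 = 2950
CON1 = 1581 / 2950 = 0.5359

53.6%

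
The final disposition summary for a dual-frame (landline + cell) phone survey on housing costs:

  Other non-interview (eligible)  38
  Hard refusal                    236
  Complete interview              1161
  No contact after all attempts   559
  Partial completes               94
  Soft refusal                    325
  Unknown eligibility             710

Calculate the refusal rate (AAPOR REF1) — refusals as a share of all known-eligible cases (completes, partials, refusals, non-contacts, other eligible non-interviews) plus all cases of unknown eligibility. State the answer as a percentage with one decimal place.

Refusal or break-off = 236 + 325 = 561
Top = 561
Denom = 1161 + 94 + 561 + 559 + 38 + 710 = 3123
REF1 = 561 / 3123 = 0.1796

18.0%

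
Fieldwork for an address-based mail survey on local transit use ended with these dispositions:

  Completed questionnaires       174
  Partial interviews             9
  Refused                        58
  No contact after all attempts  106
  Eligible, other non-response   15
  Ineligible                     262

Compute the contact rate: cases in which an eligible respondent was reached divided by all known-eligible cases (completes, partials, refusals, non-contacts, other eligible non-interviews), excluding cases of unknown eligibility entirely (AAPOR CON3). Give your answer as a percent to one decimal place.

70.7%

Num: 174 + 9 + 58 + 15 = 256
Denominator: 174 + 9 + 58 + 106 + 15 = 362
CON3 = 256 / 362 = 0.7072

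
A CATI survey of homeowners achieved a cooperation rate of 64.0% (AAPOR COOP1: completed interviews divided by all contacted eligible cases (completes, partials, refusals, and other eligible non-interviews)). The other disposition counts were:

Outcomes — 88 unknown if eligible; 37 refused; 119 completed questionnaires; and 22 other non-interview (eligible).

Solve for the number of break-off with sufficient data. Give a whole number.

COOP1 = 119 / D = 0.640
D = 119 / 0.640 = 185.9
Remaining denominator categories sum to 178
break-off with sufficient data = 185.9 − 178 ≈ 8

8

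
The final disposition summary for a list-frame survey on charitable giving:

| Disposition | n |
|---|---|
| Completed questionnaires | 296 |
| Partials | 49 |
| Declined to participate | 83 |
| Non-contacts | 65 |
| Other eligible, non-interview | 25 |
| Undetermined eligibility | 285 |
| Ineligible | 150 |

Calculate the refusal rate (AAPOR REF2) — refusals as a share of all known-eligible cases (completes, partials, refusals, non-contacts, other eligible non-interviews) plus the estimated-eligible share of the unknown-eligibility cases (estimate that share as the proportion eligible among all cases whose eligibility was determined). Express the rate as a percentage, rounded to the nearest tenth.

Numerator → 83
Known eligible → 296 + 49 + 83 + 65 + 25 = 518
e = 518 / (518 + 150) = 518 / 668 = 0.7754
Eligible share of unknowns → 0.7754 × 285 = 220.99
Base → 518 + 220.99 = 738.99
REF2 = 83 / 738.99 = 0.1123

11.2%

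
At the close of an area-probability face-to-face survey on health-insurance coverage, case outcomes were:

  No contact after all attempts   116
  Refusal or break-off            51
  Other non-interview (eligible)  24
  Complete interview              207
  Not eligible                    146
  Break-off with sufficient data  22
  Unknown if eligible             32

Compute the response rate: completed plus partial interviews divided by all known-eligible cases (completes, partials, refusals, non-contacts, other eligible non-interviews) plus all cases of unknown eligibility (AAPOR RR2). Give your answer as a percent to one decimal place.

50.7%

Top = 207 + 22 = 229
Denom = 207 + 22 + 51 + 116 + 24 + 32 = 452
RR2 = 229 / 452 = 0.5066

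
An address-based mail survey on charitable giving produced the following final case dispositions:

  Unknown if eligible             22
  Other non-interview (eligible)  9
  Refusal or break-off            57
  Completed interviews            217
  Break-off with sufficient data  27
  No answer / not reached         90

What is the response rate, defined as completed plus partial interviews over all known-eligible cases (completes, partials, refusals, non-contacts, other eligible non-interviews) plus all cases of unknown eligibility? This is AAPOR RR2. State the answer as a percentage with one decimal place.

57.8%

Num: 217 + 27 = 244
Denom: 217 + 27 + 57 + 90 + 9 + 22 = 422
RR2 = 244 / 422 = 0.5782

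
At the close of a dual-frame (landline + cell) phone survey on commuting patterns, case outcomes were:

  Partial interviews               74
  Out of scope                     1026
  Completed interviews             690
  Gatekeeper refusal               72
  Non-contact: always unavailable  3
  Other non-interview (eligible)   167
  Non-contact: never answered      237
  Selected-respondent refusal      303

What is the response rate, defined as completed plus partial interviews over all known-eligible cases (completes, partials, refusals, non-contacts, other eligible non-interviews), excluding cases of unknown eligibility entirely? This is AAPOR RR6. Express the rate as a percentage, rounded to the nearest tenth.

49.4%

Refused = 72 + 303 = 375
No answer / not reached = 237 + 3 = 240
Num → 690 + 74 = 764
Denominator → 690 + 74 + 375 + 240 + 167 = 1546
RR6 = 764 / 1546 = 0.4942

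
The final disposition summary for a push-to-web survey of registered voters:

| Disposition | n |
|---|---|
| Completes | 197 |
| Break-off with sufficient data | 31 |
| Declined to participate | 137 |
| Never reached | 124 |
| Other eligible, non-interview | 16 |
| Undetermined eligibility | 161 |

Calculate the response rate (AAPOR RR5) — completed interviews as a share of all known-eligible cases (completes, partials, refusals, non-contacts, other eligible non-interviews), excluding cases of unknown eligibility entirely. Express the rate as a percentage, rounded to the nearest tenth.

Top: 197
Base: 197 + 31 + 137 + 124 + 16 = 505
RR5 = 197 / 505 = 0.3901

39.0%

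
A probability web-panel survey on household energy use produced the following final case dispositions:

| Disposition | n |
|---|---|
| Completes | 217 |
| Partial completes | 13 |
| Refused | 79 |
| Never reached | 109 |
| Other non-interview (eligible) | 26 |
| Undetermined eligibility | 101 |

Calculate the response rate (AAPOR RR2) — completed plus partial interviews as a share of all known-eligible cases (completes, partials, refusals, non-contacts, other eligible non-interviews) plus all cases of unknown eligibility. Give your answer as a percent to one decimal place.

42.2%

Top → 217 + 13 = 230
Denominator → 217 + 13 + 79 + 109 + 26 + 101 = 545
RR2 = 230 / 545 = 0.4220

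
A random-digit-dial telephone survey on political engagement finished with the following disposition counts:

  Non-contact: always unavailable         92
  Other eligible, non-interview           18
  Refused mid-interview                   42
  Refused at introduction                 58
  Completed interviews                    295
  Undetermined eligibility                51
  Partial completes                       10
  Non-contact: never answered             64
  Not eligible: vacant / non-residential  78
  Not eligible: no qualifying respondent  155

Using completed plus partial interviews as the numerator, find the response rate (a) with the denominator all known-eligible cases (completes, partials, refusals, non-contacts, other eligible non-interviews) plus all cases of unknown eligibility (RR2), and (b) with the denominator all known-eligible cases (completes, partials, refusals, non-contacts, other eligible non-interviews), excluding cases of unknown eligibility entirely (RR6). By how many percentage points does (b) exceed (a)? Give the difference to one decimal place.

4.3

Declined to participate = 58 + 42 = 100
No contact after all attempts = 64 + 92 = 156
Screened out, ineligible = 155 + 78 = 233
Top = 295 + 10 = 305
Denominator = 295 + 10 + 100 + 156 + 18 + 51 = 630
RR2 = 305 / 630 = 0.4841
Denominator = 295 + 10 + 100 + 156 + 18 = 579
RR6 = 305 / 579 = 0.5268
Difference = 52.68 − 48.41 = 4.27 percentage points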